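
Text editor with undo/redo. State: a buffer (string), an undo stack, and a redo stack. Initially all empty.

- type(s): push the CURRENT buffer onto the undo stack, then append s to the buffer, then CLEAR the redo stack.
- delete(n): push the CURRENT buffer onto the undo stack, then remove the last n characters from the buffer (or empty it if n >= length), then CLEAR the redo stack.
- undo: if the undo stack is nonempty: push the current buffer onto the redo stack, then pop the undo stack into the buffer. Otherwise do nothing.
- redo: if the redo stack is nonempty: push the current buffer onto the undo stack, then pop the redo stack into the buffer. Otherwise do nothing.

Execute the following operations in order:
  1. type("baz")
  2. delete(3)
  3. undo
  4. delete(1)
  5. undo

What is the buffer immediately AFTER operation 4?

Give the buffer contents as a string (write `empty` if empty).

After op 1 (type): buf='baz' undo_depth=1 redo_depth=0
After op 2 (delete): buf='(empty)' undo_depth=2 redo_depth=0
After op 3 (undo): buf='baz' undo_depth=1 redo_depth=1
After op 4 (delete): buf='ba' undo_depth=2 redo_depth=0

Answer: ba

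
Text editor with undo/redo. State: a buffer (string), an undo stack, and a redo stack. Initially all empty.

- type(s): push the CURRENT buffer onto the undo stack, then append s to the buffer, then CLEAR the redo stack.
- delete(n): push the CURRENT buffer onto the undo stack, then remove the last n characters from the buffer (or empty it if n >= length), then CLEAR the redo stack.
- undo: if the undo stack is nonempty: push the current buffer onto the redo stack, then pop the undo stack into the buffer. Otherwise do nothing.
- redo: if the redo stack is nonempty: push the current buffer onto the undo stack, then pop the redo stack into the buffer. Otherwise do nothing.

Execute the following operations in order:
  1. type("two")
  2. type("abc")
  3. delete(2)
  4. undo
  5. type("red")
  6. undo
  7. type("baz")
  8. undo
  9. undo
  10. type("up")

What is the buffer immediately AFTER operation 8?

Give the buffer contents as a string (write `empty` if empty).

Answer: twoabc

Derivation:
After op 1 (type): buf='two' undo_depth=1 redo_depth=0
After op 2 (type): buf='twoabc' undo_depth=2 redo_depth=0
After op 3 (delete): buf='twoa' undo_depth=3 redo_depth=0
After op 4 (undo): buf='twoabc' undo_depth=2 redo_depth=1
After op 5 (type): buf='twoabcred' undo_depth=3 redo_depth=0
After op 6 (undo): buf='twoabc' undo_depth=2 redo_depth=1
After op 7 (type): buf='twoabcbaz' undo_depth=3 redo_depth=0
After op 8 (undo): buf='twoabc' undo_depth=2 redo_depth=1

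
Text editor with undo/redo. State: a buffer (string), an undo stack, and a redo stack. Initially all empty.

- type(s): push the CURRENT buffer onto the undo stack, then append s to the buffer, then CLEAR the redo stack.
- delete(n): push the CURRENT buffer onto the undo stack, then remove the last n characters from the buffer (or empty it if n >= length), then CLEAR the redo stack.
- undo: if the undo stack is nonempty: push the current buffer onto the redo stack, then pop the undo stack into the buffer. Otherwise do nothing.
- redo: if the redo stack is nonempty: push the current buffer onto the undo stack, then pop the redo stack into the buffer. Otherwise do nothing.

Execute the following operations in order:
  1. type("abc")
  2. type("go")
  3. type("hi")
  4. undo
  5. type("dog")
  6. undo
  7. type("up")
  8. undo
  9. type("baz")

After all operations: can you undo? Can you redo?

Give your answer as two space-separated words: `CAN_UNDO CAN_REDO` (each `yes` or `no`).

After op 1 (type): buf='abc' undo_depth=1 redo_depth=0
After op 2 (type): buf='abcgo' undo_depth=2 redo_depth=0
After op 3 (type): buf='abcgohi' undo_depth=3 redo_depth=0
After op 4 (undo): buf='abcgo' undo_depth=2 redo_depth=1
After op 5 (type): buf='abcgodog' undo_depth=3 redo_depth=0
After op 6 (undo): buf='abcgo' undo_depth=2 redo_depth=1
After op 7 (type): buf='abcgoup' undo_depth=3 redo_depth=0
After op 8 (undo): buf='abcgo' undo_depth=2 redo_depth=1
After op 9 (type): buf='abcgobaz' undo_depth=3 redo_depth=0

Answer: yes no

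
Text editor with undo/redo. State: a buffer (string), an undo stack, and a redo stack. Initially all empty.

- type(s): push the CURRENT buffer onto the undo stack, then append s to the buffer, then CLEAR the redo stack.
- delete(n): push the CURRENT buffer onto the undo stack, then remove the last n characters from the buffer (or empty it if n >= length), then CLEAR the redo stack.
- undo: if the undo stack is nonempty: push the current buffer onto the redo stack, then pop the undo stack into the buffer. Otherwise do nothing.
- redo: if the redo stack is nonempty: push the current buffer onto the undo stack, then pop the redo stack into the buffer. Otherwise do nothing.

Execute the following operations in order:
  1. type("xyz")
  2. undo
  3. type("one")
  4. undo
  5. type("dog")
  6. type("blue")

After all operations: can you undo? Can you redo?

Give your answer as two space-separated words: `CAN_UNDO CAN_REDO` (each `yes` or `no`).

After op 1 (type): buf='xyz' undo_depth=1 redo_depth=0
After op 2 (undo): buf='(empty)' undo_depth=0 redo_depth=1
After op 3 (type): buf='one' undo_depth=1 redo_depth=0
After op 4 (undo): buf='(empty)' undo_depth=0 redo_depth=1
After op 5 (type): buf='dog' undo_depth=1 redo_depth=0
After op 6 (type): buf='dogblue' undo_depth=2 redo_depth=0

Answer: yes no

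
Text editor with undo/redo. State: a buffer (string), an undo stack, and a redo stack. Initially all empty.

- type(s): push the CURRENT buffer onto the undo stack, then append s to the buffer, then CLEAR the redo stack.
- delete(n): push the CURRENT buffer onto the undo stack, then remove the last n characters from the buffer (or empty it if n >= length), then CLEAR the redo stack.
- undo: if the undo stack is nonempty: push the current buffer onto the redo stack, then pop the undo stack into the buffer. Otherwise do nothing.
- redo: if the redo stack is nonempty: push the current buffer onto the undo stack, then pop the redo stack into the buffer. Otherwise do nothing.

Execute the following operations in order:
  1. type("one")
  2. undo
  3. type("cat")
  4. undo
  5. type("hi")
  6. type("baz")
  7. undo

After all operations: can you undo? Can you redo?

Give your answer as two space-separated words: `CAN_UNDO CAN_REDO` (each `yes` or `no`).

After op 1 (type): buf='one' undo_depth=1 redo_depth=0
After op 2 (undo): buf='(empty)' undo_depth=0 redo_depth=1
After op 3 (type): buf='cat' undo_depth=1 redo_depth=0
After op 4 (undo): buf='(empty)' undo_depth=0 redo_depth=1
After op 5 (type): buf='hi' undo_depth=1 redo_depth=0
After op 6 (type): buf='hibaz' undo_depth=2 redo_depth=0
After op 7 (undo): buf='hi' undo_depth=1 redo_depth=1

Answer: yes yes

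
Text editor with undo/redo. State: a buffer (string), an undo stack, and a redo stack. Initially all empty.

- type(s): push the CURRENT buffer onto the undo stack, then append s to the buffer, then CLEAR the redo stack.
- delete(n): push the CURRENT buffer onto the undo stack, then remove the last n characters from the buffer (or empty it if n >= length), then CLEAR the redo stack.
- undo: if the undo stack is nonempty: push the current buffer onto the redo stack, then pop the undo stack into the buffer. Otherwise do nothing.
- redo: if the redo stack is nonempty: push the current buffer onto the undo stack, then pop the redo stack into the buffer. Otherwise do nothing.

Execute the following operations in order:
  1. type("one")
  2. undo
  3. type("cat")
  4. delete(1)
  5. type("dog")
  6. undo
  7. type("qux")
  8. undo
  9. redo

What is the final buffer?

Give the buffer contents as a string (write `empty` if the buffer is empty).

Answer: caqux

Derivation:
After op 1 (type): buf='one' undo_depth=1 redo_depth=0
After op 2 (undo): buf='(empty)' undo_depth=0 redo_depth=1
After op 3 (type): buf='cat' undo_depth=1 redo_depth=0
After op 4 (delete): buf='ca' undo_depth=2 redo_depth=0
After op 5 (type): buf='cadog' undo_depth=3 redo_depth=0
After op 6 (undo): buf='ca' undo_depth=2 redo_depth=1
After op 7 (type): buf='caqux' undo_depth=3 redo_depth=0
After op 8 (undo): buf='ca' undo_depth=2 redo_depth=1
After op 9 (redo): buf='caqux' undo_depth=3 redo_depth=0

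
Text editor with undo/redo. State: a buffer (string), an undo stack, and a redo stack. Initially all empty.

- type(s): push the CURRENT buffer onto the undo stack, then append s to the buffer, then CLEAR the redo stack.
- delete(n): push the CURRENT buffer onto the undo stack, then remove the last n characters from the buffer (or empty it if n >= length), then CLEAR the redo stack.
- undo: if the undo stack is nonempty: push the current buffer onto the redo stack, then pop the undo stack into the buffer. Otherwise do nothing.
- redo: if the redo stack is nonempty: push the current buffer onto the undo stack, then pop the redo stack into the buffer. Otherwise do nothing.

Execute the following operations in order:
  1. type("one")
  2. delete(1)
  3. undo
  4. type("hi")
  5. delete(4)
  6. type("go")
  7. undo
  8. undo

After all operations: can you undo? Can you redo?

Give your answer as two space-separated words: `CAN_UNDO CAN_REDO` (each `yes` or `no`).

After op 1 (type): buf='one' undo_depth=1 redo_depth=0
After op 2 (delete): buf='on' undo_depth=2 redo_depth=0
After op 3 (undo): buf='one' undo_depth=1 redo_depth=1
After op 4 (type): buf='onehi' undo_depth=2 redo_depth=0
After op 5 (delete): buf='o' undo_depth=3 redo_depth=0
After op 6 (type): buf='ogo' undo_depth=4 redo_depth=0
After op 7 (undo): buf='o' undo_depth=3 redo_depth=1
After op 8 (undo): buf='onehi' undo_depth=2 redo_depth=2

Answer: yes yes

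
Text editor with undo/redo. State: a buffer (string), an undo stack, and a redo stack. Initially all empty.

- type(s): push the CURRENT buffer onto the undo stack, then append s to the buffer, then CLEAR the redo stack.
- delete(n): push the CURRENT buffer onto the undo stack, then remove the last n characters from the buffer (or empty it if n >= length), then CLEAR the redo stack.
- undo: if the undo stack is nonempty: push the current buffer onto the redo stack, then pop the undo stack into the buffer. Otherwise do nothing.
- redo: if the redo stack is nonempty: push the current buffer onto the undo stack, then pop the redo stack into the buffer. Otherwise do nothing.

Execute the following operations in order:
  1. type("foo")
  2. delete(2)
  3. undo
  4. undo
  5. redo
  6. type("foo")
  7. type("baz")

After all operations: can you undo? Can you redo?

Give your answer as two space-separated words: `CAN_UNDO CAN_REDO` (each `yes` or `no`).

Answer: yes no

Derivation:
After op 1 (type): buf='foo' undo_depth=1 redo_depth=0
After op 2 (delete): buf='f' undo_depth=2 redo_depth=0
After op 3 (undo): buf='foo' undo_depth=1 redo_depth=1
After op 4 (undo): buf='(empty)' undo_depth=0 redo_depth=2
After op 5 (redo): buf='foo' undo_depth=1 redo_depth=1
After op 6 (type): buf='foofoo' undo_depth=2 redo_depth=0
After op 7 (type): buf='foofoobaz' undo_depth=3 redo_depth=0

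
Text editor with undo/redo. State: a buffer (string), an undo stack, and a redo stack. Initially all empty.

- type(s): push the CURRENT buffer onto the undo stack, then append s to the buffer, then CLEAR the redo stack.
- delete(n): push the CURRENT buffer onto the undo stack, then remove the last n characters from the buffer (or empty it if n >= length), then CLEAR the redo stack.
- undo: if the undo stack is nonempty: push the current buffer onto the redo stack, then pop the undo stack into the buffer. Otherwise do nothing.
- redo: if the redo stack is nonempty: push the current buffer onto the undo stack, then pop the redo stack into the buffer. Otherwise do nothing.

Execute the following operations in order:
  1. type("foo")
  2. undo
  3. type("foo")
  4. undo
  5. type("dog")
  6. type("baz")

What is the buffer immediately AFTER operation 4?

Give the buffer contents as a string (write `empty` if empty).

Answer: empty

Derivation:
After op 1 (type): buf='foo' undo_depth=1 redo_depth=0
After op 2 (undo): buf='(empty)' undo_depth=0 redo_depth=1
After op 3 (type): buf='foo' undo_depth=1 redo_depth=0
After op 4 (undo): buf='(empty)' undo_depth=0 redo_depth=1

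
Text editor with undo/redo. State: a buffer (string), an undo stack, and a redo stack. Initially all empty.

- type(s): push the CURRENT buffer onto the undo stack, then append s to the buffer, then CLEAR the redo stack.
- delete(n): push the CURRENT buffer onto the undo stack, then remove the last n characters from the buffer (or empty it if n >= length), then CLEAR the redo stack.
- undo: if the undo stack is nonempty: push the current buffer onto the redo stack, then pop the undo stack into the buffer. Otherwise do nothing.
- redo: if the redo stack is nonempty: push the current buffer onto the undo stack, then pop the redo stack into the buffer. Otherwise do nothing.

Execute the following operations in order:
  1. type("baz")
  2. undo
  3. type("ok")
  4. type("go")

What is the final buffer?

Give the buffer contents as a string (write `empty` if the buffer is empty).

After op 1 (type): buf='baz' undo_depth=1 redo_depth=0
After op 2 (undo): buf='(empty)' undo_depth=0 redo_depth=1
After op 3 (type): buf='ok' undo_depth=1 redo_depth=0
After op 4 (type): buf='okgo' undo_depth=2 redo_depth=0

Answer: okgo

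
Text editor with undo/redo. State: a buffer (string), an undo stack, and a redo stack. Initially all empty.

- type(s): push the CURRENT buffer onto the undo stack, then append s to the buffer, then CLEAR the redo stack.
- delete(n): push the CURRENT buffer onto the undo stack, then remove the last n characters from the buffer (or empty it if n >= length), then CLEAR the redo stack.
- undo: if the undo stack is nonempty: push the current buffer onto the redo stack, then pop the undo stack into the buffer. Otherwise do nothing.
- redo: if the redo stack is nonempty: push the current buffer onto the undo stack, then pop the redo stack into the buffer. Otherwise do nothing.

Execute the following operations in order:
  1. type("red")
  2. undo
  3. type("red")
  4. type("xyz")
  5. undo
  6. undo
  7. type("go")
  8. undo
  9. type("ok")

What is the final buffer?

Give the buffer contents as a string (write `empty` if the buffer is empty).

Answer: ok

Derivation:
After op 1 (type): buf='red' undo_depth=1 redo_depth=0
After op 2 (undo): buf='(empty)' undo_depth=0 redo_depth=1
After op 3 (type): buf='red' undo_depth=1 redo_depth=0
After op 4 (type): buf='redxyz' undo_depth=2 redo_depth=0
After op 5 (undo): buf='red' undo_depth=1 redo_depth=1
After op 6 (undo): buf='(empty)' undo_depth=0 redo_depth=2
After op 7 (type): buf='go' undo_depth=1 redo_depth=0
After op 8 (undo): buf='(empty)' undo_depth=0 redo_depth=1
After op 9 (type): buf='ok' undo_depth=1 redo_depth=0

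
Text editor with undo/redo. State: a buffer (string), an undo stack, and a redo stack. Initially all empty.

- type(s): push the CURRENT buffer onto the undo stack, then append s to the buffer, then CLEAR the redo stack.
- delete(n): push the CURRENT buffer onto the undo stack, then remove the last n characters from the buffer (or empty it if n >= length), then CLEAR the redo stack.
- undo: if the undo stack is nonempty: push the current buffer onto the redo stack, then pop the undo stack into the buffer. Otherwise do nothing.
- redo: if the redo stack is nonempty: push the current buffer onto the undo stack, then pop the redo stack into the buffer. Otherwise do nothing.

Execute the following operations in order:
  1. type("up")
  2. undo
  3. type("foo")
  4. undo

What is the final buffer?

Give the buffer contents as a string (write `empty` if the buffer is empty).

Answer: empty

Derivation:
After op 1 (type): buf='up' undo_depth=1 redo_depth=0
After op 2 (undo): buf='(empty)' undo_depth=0 redo_depth=1
After op 3 (type): buf='foo' undo_depth=1 redo_depth=0
After op 4 (undo): buf='(empty)' undo_depth=0 redo_depth=1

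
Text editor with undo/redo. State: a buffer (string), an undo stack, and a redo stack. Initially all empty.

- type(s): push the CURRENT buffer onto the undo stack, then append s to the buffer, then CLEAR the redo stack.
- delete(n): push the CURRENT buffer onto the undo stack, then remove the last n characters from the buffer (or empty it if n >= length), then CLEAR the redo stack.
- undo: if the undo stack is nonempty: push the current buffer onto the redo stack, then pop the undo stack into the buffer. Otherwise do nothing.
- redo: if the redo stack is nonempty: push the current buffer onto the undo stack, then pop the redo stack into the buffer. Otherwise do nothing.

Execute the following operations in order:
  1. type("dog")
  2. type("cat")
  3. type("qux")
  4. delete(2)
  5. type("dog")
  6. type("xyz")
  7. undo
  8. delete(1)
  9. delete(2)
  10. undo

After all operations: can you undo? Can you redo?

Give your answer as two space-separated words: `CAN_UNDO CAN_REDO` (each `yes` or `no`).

After op 1 (type): buf='dog' undo_depth=1 redo_depth=0
After op 2 (type): buf='dogcat' undo_depth=2 redo_depth=0
After op 3 (type): buf='dogcatqux' undo_depth=3 redo_depth=0
After op 4 (delete): buf='dogcatq' undo_depth=4 redo_depth=0
After op 5 (type): buf='dogcatqdog' undo_depth=5 redo_depth=0
After op 6 (type): buf='dogcatqdogxyz' undo_depth=6 redo_depth=0
After op 7 (undo): buf='dogcatqdog' undo_depth=5 redo_depth=1
After op 8 (delete): buf='dogcatqdo' undo_depth=6 redo_depth=0
After op 9 (delete): buf='dogcatq' undo_depth=7 redo_depth=0
After op 10 (undo): buf='dogcatqdo' undo_depth=6 redo_depth=1

Answer: yes yes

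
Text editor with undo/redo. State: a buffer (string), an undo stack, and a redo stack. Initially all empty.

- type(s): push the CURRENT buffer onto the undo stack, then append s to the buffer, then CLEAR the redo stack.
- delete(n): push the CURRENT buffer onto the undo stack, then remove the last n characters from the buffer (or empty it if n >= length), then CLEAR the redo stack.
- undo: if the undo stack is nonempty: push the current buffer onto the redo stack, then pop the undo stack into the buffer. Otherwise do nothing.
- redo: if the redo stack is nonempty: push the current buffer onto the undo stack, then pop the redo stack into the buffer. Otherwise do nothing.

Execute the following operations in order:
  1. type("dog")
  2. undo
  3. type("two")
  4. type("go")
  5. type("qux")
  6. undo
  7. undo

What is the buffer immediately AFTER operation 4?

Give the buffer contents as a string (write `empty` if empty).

Answer: twogo

Derivation:
After op 1 (type): buf='dog' undo_depth=1 redo_depth=0
After op 2 (undo): buf='(empty)' undo_depth=0 redo_depth=1
After op 3 (type): buf='two' undo_depth=1 redo_depth=0
After op 4 (type): buf='twogo' undo_depth=2 redo_depth=0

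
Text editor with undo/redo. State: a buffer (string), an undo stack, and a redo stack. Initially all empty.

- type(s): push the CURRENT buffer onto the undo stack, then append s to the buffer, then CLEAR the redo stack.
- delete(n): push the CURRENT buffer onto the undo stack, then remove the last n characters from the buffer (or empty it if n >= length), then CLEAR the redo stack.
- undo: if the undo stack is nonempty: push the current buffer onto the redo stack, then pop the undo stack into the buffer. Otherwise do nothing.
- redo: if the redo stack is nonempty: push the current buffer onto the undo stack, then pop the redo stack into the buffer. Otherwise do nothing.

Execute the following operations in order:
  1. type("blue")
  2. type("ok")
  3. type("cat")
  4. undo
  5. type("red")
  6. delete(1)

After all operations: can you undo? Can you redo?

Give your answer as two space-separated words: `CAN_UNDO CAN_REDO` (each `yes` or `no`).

After op 1 (type): buf='blue' undo_depth=1 redo_depth=0
After op 2 (type): buf='blueok' undo_depth=2 redo_depth=0
After op 3 (type): buf='blueokcat' undo_depth=3 redo_depth=0
After op 4 (undo): buf='blueok' undo_depth=2 redo_depth=1
After op 5 (type): buf='blueokred' undo_depth=3 redo_depth=0
After op 6 (delete): buf='blueokre' undo_depth=4 redo_depth=0

Answer: yes no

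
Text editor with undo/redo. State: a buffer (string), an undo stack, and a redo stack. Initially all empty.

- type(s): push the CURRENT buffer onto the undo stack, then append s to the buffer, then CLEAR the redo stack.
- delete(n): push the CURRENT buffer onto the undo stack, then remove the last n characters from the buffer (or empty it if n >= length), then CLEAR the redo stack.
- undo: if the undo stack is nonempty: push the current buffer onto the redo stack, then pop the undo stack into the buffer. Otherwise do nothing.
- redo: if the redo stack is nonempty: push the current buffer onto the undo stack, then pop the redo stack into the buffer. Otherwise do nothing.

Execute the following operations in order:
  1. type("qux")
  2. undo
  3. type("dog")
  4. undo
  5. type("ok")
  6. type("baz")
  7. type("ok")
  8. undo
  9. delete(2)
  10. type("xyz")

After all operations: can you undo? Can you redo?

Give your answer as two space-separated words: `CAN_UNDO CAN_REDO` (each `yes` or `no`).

After op 1 (type): buf='qux' undo_depth=1 redo_depth=0
After op 2 (undo): buf='(empty)' undo_depth=0 redo_depth=1
After op 3 (type): buf='dog' undo_depth=1 redo_depth=0
After op 4 (undo): buf='(empty)' undo_depth=0 redo_depth=1
After op 5 (type): buf='ok' undo_depth=1 redo_depth=0
After op 6 (type): buf='okbaz' undo_depth=2 redo_depth=0
After op 7 (type): buf='okbazok' undo_depth=3 redo_depth=0
After op 8 (undo): buf='okbaz' undo_depth=2 redo_depth=1
After op 9 (delete): buf='okb' undo_depth=3 redo_depth=0
After op 10 (type): buf='okbxyz' undo_depth=4 redo_depth=0

Answer: yes no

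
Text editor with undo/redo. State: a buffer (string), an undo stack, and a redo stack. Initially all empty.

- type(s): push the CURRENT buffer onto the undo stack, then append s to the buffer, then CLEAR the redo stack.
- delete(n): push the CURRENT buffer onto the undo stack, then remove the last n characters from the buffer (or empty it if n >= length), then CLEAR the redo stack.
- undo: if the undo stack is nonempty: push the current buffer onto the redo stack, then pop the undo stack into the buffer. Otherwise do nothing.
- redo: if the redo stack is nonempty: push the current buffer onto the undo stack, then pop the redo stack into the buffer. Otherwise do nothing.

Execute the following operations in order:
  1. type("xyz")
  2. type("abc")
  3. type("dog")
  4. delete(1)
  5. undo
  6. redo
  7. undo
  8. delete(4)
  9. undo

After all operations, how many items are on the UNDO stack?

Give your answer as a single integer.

After op 1 (type): buf='xyz' undo_depth=1 redo_depth=0
After op 2 (type): buf='xyzabc' undo_depth=2 redo_depth=0
After op 3 (type): buf='xyzabcdog' undo_depth=3 redo_depth=0
After op 4 (delete): buf='xyzabcdo' undo_depth=4 redo_depth=0
After op 5 (undo): buf='xyzabcdog' undo_depth=3 redo_depth=1
After op 6 (redo): buf='xyzabcdo' undo_depth=4 redo_depth=0
After op 7 (undo): buf='xyzabcdog' undo_depth=3 redo_depth=1
After op 8 (delete): buf='xyzab' undo_depth=4 redo_depth=0
After op 9 (undo): buf='xyzabcdog' undo_depth=3 redo_depth=1

Answer: 3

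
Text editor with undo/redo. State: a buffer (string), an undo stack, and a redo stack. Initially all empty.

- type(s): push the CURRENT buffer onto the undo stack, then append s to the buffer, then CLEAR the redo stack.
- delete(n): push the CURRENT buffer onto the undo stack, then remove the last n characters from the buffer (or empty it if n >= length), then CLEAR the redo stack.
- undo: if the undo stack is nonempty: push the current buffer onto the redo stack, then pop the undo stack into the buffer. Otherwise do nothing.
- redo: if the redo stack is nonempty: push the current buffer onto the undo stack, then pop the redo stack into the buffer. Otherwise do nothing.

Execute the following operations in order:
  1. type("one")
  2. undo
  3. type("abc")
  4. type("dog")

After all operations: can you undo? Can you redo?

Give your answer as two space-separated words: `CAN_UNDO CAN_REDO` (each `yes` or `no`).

Answer: yes no

Derivation:
After op 1 (type): buf='one' undo_depth=1 redo_depth=0
After op 2 (undo): buf='(empty)' undo_depth=0 redo_depth=1
After op 3 (type): buf='abc' undo_depth=1 redo_depth=0
After op 4 (type): buf='abcdog' undo_depth=2 redo_depth=0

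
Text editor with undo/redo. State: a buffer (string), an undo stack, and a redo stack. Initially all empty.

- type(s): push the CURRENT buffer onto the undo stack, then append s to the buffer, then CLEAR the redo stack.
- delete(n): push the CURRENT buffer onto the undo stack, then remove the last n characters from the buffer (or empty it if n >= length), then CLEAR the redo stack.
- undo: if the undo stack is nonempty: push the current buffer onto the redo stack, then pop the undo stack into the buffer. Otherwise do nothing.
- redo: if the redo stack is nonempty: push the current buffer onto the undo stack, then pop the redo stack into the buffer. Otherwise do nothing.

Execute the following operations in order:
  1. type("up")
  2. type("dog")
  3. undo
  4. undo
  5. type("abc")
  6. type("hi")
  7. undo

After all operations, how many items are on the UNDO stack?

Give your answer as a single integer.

After op 1 (type): buf='up' undo_depth=1 redo_depth=0
After op 2 (type): buf='updog' undo_depth=2 redo_depth=0
After op 3 (undo): buf='up' undo_depth=1 redo_depth=1
After op 4 (undo): buf='(empty)' undo_depth=0 redo_depth=2
After op 5 (type): buf='abc' undo_depth=1 redo_depth=0
After op 6 (type): buf='abchi' undo_depth=2 redo_depth=0
After op 7 (undo): buf='abc' undo_depth=1 redo_depth=1

Answer: 1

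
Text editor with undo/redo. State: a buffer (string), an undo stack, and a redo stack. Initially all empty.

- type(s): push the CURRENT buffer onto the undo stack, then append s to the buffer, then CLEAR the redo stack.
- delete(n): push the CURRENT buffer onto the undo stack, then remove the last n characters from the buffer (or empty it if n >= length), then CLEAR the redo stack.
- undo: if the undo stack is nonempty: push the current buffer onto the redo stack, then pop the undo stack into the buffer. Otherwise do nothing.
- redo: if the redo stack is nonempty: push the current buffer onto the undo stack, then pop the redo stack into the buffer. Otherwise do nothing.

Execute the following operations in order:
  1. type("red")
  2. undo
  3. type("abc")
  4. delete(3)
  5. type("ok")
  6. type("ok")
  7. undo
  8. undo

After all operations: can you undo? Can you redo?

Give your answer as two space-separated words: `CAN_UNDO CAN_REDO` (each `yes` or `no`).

Answer: yes yes

Derivation:
After op 1 (type): buf='red' undo_depth=1 redo_depth=0
After op 2 (undo): buf='(empty)' undo_depth=0 redo_depth=1
After op 3 (type): buf='abc' undo_depth=1 redo_depth=0
After op 4 (delete): buf='(empty)' undo_depth=2 redo_depth=0
After op 5 (type): buf='ok' undo_depth=3 redo_depth=0
After op 6 (type): buf='okok' undo_depth=4 redo_depth=0
After op 7 (undo): buf='ok' undo_depth=3 redo_depth=1
After op 8 (undo): buf='(empty)' undo_depth=2 redo_depth=2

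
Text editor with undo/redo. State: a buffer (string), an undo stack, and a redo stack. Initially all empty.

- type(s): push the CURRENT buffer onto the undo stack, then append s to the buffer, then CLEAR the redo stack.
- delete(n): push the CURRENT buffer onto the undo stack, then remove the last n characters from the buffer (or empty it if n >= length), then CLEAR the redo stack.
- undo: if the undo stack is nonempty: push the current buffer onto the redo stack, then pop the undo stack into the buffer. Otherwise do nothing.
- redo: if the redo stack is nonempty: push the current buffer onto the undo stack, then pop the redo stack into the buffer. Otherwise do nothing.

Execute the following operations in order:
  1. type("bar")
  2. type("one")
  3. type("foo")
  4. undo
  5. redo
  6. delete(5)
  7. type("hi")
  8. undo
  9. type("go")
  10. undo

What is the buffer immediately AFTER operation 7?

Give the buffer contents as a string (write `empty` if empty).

Answer: barohi

Derivation:
After op 1 (type): buf='bar' undo_depth=1 redo_depth=0
After op 2 (type): buf='barone' undo_depth=2 redo_depth=0
After op 3 (type): buf='baronefoo' undo_depth=3 redo_depth=0
After op 4 (undo): buf='barone' undo_depth=2 redo_depth=1
After op 5 (redo): buf='baronefoo' undo_depth=3 redo_depth=0
After op 6 (delete): buf='baro' undo_depth=4 redo_depth=0
After op 7 (type): buf='barohi' undo_depth=5 redo_depth=0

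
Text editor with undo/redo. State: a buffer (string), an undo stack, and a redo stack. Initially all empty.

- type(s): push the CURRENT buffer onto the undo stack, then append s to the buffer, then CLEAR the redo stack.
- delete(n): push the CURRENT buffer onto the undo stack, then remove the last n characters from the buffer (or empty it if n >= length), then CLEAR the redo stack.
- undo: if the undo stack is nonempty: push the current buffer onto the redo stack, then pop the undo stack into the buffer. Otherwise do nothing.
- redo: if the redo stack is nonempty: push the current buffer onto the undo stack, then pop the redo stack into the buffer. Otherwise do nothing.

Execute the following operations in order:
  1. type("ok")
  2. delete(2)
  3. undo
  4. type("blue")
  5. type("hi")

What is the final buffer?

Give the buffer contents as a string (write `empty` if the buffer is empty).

Answer: okbluehi

Derivation:
After op 1 (type): buf='ok' undo_depth=1 redo_depth=0
After op 2 (delete): buf='(empty)' undo_depth=2 redo_depth=0
After op 3 (undo): buf='ok' undo_depth=1 redo_depth=1
After op 4 (type): buf='okblue' undo_depth=2 redo_depth=0
After op 5 (type): buf='okbluehi' undo_depth=3 redo_depth=0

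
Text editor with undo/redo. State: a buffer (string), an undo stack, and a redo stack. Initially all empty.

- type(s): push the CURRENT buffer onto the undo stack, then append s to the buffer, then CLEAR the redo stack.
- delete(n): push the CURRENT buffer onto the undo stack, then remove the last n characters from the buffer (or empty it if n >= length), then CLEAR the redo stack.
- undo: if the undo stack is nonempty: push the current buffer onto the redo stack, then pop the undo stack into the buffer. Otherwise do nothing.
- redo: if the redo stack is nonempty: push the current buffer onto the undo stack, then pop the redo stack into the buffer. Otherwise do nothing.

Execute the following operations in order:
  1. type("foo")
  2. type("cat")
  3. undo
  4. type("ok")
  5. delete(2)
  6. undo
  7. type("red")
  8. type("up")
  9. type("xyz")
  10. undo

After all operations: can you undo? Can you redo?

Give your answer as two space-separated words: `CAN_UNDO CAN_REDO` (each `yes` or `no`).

After op 1 (type): buf='foo' undo_depth=1 redo_depth=0
After op 2 (type): buf='foocat' undo_depth=2 redo_depth=0
After op 3 (undo): buf='foo' undo_depth=1 redo_depth=1
After op 4 (type): buf='foook' undo_depth=2 redo_depth=0
After op 5 (delete): buf='foo' undo_depth=3 redo_depth=0
After op 6 (undo): buf='foook' undo_depth=2 redo_depth=1
After op 7 (type): buf='foookred' undo_depth=3 redo_depth=0
After op 8 (type): buf='foookredup' undo_depth=4 redo_depth=0
After op 9 (type): buf='foookredupxyz' undo_depth=5 redo_depth=0
After op 10 (undo): buf='foookredup' undo_depth=4 redo_depth=1

Answer: yes yes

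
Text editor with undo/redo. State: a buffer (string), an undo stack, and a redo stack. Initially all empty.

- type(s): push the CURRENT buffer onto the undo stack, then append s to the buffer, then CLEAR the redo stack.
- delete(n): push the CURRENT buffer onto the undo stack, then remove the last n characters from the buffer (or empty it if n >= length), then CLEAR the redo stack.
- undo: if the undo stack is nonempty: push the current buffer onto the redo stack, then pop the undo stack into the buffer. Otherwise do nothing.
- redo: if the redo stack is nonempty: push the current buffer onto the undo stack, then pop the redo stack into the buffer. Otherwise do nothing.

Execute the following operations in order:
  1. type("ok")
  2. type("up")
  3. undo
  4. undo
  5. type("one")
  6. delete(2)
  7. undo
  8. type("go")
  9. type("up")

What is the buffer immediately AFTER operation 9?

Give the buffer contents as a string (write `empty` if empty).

After op 1 (type): buf='ok' undo_depth=1 redo_depth=0
After op 2 (type): buf='okup' undo_depth=2 redo_depth=0
After op 3 (undo): buf='ok' undo_depth=1 redo_depth=1
After op 4 (undo): buf='(empty)' undo_depth=0 redo_depth=2
After op 5 (type): buf='one' undo_depth=1 redo_depth=0
After op 6 (delete): buf='o' undo_depth=2 redo_depth=0
After op 7 (undo): buf='one' undo_depth=1 redo_depth=1
After op 8 (type): buf='onego' undo_depth=2 redo_depth=0
After op 9 (type): buf='onegoup' undo_depth=3 redo_depth=0

Answer: onegoup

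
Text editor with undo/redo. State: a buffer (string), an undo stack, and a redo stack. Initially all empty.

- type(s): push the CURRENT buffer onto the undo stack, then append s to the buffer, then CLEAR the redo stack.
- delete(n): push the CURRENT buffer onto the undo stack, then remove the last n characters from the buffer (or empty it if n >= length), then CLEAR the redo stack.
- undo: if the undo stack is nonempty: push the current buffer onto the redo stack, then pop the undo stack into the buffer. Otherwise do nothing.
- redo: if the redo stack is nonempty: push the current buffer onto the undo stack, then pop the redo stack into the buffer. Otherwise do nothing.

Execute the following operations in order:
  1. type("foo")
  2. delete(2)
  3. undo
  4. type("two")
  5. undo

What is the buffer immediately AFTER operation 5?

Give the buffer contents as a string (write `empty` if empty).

Answer: foo

Derivation:
After op 1 (type): buf='foo' undo_depth=1 redo_depth=0
After op 2 (delete): buf='f' undo_depth=2 redo_depth=0
After op 3 (undo): buf='foo' undo_depth=1 redo_depth=1
After op 4 (type): buf='footwo' undo_depth=2 redo_depth=0
After op 5 (undo): buf='foo' undo_depth=1 redo_depth=1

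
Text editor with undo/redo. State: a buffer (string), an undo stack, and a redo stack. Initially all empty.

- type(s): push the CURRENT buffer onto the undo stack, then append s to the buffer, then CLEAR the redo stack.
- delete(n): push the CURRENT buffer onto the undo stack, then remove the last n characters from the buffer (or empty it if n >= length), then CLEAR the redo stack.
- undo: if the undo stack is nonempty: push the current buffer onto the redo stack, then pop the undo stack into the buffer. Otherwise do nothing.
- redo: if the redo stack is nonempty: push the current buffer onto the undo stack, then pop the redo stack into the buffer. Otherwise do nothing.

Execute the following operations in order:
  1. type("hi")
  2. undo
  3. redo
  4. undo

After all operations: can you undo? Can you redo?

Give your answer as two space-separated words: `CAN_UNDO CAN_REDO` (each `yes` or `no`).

Answer: no yes

Derivation:
After op 1 (type): buf='hi' undo_depth=1 redo_depth=0
After op 2 (undo): buf='(empty)' undo_depth=0 redo_depth=1
After op 3 (redo): buf='hi' undo_depth=1 redo_depth=0
After op 4 (undo): buf='(empty)' undo_depth=0 redo_depth=1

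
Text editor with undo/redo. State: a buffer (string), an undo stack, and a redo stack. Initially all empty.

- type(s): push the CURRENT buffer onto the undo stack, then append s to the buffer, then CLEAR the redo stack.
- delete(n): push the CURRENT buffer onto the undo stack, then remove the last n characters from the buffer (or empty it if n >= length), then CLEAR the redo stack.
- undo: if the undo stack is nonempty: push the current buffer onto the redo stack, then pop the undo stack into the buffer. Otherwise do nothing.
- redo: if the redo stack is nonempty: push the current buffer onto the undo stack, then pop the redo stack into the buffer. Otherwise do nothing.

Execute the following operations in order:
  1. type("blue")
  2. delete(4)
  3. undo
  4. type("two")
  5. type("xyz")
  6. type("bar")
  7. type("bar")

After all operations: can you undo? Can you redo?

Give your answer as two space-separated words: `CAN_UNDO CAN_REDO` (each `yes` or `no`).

After op 1 (type): buf='blue' undo_depth=1 redo_depth=0
After op 2 (delete): buf='(empty)' undo_depth=2 redo_depth=0
After op 3 (undo): buf='blue' undo_depth=1 redo_depth=1
After op 4 (type): buf='bluetwo' undo_depth=2 redo_depth=0
After op 5 (type): buf='bluetwoxyz' undo_depth=3 redo_depth=0
After op 6 (type): buf='bluetwoxyzbar' undo_depth=4 redo_depth=0
After op 7 (type): buf='bluetwoxyzbarbar' undo_depth=5 redo_depth=0

Answer: yes no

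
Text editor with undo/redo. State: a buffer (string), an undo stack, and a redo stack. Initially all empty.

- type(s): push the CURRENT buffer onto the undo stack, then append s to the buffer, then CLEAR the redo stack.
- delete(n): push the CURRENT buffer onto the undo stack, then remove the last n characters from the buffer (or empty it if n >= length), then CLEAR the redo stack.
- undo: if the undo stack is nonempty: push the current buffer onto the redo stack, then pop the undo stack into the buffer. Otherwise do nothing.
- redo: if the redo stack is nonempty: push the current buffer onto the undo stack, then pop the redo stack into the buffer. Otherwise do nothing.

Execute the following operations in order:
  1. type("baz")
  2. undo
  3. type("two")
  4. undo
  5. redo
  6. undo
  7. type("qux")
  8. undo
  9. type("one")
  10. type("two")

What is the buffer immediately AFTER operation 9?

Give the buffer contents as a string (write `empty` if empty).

After op 1 (type): buf='baz' undo_depth=1 redo_depth=0
After op 2 (undo): buf='(empty)' undo_depth=0 redo_depth=1
After op 3 (type): buf='two' undo_depth=1 redo_depth=0
After op 4 (undo): buf='(empty)' undo_depth=0 redo_depth=1
After op 5 (redo): buf='two' undo_depth=1 redo_depth=0
After op 6 (undo): buf='(empty)' undo_depth=0 redo_depth=1
After op 7 (type): buf='qux' undo_depth=1 redo_depth=0
After op 8 (undo): buf='(empty)' undo_depth=0 redo_depth=1
After op 9 (type): buf='one' undo_depth=1 redo_depth=0

Answer: one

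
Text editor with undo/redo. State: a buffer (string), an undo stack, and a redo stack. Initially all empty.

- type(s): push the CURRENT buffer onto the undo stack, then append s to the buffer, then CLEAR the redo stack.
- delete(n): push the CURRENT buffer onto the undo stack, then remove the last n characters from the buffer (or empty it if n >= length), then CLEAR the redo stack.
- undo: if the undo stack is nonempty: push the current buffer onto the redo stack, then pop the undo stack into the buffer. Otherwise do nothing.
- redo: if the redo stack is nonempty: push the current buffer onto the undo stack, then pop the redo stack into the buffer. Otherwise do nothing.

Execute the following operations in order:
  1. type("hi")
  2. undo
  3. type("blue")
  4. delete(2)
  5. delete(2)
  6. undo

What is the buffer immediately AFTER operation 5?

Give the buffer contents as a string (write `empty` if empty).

After op 1 (type): buf='hi' undo_depth=1 redo_depth=0
After op 2 (undo): buf='(empty)' undo_depth=0 redo_depth=1
After op 3 (type): buf='blue' undo_depth=1 redo_depth=0
After op 4 (delete): buf='bl' undo_depth=2 redo_depth=0
After op 5 (delete): buf='(empty)' undo_depth=3 redo_depth=0

Answer: empty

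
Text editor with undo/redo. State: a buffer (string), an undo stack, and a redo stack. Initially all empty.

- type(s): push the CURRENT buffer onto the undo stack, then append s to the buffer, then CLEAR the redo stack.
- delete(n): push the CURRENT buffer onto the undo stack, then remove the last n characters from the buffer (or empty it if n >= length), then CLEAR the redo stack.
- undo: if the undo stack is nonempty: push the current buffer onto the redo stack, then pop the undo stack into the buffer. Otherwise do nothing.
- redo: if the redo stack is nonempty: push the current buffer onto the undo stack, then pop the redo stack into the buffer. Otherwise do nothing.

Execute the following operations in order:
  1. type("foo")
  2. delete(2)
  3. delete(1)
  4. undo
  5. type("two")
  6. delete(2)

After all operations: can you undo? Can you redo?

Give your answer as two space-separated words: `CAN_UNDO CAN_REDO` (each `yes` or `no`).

Answer: yes no

Derivation:
After op 1 (type): buf='foo' undo_depth=1 redo_depth=0
After op 2 (delete): buf='f' undo_depth=2 redo_depth=0
After op 3 (delete): buf='(empty)' undo_depth=3 redo_depth=0
After op 4 (undo): buf='f' undo_depth=2 redo_depth=1
After op 5 (type): buf='ftwo' undo_depth=3 redo_depth=0
After op 6 (delete): buf='ft' undo_depth=4 redo_depth=0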